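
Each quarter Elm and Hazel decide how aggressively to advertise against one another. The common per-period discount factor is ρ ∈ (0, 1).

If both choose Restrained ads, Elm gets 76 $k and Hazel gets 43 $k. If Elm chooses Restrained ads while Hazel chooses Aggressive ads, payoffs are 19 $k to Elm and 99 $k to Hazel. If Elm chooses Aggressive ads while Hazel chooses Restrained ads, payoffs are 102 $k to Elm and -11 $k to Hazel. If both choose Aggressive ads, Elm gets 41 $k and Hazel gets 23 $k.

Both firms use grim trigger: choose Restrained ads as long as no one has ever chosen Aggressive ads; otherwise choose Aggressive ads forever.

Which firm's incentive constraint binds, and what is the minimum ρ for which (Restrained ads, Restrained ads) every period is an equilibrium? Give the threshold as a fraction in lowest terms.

Elm's threshold: (102−76)/(102−41) = 26/61.
Hazel's threshold: (99−43)/(99−23) = 14/19.
26/61 < 14/19, so Hazel binds and ρ* = 14/19.

Hazel; ρ ≥ 14/19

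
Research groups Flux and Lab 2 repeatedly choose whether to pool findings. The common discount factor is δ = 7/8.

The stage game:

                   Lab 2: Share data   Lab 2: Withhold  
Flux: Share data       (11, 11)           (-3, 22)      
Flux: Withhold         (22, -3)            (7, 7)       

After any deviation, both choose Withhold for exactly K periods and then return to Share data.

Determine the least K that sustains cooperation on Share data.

4

IC: δ(1−δ^K)/(1−δ) ≥ (22−11)/(11−7) = 11/4.
With δ = 7/8: need 1 − δ^K ≥ 11/4·(1−7/8)/(7/8), i.e. δ^K ≤ 0.6071.
Since (7/8)^3 = 0.6699 and (7/8)^4 = 0.5862, the smallest such K is 4.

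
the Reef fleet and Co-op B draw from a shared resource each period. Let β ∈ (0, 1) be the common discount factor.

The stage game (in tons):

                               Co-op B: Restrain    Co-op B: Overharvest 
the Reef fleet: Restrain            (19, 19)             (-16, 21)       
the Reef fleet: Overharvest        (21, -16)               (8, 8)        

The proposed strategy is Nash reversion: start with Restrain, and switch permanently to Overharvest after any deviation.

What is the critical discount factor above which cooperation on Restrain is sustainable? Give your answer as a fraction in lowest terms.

Under grim trigger the critical discount factor is (T−C)/(T−P) with T = 21, C = 19, P = 8.
β* = (21−19)/(21−8) = 2/13.

2/13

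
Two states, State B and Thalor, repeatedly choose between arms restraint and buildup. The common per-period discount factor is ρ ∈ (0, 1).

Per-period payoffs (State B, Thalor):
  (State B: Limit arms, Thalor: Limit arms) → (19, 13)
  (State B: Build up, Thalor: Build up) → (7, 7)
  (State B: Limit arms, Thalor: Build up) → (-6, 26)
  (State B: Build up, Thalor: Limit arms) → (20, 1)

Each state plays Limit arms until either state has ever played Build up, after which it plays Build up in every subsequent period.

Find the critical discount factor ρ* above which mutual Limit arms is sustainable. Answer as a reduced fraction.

For State B: deviation gain 20−19 = 1, per-period punishment loss 19−7 = 12. IC gives ρ ≥ 1/13.
For Thalor: gain 13, loss 6 per period, so ρ ≥ 13/19.
The tighter constraint is Thalor's, so cooperation needs ρ ≥ 13/19.

13/19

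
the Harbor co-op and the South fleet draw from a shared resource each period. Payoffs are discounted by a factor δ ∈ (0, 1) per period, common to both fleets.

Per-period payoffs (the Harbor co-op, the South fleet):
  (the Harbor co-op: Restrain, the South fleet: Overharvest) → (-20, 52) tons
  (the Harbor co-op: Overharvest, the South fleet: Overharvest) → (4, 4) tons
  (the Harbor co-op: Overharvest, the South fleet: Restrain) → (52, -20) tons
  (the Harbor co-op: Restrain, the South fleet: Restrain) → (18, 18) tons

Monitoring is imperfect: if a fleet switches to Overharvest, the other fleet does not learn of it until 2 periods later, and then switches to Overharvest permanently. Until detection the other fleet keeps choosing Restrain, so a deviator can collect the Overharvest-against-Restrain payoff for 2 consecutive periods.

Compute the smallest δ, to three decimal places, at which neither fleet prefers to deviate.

0.842

The best deviation is to choose Overharvest for all 2 undetected periods, earning 52 each, then 4 forever once detected.
Deviation value: 52(1−δ^2)/(1−δ) + 4δ^2/(1−δ); cooperation value: 18/(1−δ).
IC: 18 ≥ 52(1−δ^2) + 4δ^2 = 52 − 48δ^2.
So δ^2 ≥ 34/48 = 17/24, giving δ ≥ (17/24)^(1/2) ≈ 0.842.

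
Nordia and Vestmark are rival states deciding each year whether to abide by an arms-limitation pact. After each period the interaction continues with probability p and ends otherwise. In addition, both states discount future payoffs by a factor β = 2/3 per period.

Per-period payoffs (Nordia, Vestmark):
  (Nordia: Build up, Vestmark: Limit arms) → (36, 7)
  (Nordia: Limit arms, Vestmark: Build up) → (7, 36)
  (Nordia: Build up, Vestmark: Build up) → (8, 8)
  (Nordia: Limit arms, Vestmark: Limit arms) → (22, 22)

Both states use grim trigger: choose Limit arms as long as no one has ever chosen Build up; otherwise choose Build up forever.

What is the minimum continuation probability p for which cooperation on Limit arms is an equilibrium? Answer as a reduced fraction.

Expected continuation weight on next period's payoff is β·p = 2/3·p, which plays the role of the discount factor.
Cooperation requires 2/3·p ≥ (36−22)/(36−8) = 1/2, hence p ≥ 3/4.

3/4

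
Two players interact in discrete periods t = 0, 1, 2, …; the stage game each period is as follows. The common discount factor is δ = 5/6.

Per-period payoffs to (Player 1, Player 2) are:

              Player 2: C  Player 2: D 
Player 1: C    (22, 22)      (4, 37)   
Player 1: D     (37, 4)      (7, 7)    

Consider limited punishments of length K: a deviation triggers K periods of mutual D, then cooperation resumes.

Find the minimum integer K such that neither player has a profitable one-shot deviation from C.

No profitable deviation requires (22−7)(δ+…+δ^K) ≥ 37−22, i.e. δ+…+δ^K ≥ 1 ≈ 1.0000.
With δ = 5/6, the partial sums are K=1: 0.8333, K=2: 1.5278.
K = 2 is the first length at which the sum reaches 1.0000.

2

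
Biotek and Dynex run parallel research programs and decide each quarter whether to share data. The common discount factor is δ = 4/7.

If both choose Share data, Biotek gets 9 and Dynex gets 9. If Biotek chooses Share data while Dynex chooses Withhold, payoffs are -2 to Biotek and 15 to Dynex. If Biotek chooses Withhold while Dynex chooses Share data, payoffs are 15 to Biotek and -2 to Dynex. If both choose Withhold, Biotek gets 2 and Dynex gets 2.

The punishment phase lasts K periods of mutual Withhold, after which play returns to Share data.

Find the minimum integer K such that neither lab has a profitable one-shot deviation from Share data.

2

IC: δ(1−δ^K)/(1−δ) ≥ (15−9)/(9−2) = 6/7.
With δ = 4/7: need 1 − δ^K ≥ 6/7·(1−4/7)/(4/7), i.e. δ^K ≤ 0.3571.
Since (4/7)^1 = 0.5714 and (4/7)^2 = 0.3265, the smallest such K is 2.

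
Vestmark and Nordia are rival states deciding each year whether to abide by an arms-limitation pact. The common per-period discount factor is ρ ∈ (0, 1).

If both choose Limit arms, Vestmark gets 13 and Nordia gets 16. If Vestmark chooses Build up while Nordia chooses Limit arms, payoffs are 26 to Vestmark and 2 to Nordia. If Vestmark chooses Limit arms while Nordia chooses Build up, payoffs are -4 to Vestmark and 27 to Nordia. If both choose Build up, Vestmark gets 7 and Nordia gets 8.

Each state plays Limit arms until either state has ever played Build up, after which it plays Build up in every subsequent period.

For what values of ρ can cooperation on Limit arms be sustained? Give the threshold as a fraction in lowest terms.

13/19

Vestmark's threshold: (26−13)/(26−7) = 13/19.
Nordia's threshold: (27−16)/(27−8) = 11/19.
13/19 > 11/19, so Vestmark binds and ρ* = 13/19.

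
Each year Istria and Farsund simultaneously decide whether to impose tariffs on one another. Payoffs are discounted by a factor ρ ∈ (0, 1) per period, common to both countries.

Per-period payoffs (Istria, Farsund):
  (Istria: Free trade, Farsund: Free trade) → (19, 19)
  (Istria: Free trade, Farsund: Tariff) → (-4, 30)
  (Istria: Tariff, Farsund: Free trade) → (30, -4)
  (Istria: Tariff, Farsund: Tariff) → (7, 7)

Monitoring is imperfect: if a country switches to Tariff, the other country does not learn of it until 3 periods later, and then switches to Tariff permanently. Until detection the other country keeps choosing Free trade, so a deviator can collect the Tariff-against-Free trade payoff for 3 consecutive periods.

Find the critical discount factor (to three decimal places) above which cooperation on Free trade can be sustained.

A deviator earns 30 for 3 periods, then 7 forever; cooperating earns 19 forever. Multiplying the IC by (1−ρ):
19 ≥ 30(1−ρ^3) + 7ρ^3, so 23·ρ^3 ≥ 11 and ρ^3 ≥ 11/23.
ρ ≥ (11/23)^(1/3) ≈ 0.782.

0.782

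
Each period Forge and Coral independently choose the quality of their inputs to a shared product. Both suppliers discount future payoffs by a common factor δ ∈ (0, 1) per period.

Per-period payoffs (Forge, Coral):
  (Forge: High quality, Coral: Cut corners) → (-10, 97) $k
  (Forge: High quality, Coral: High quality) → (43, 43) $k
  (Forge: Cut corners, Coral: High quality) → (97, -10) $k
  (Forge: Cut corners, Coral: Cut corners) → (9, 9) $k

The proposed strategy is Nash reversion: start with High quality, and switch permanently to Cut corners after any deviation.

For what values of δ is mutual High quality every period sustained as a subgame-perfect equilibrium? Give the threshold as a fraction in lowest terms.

Cooperation forever yields 43 each period: 43/(1−δ).
Deviating yields 97 once, then 9 forever: 97 + 9δ/(1−δ).
No profitable deviation requires 43/(1−δ) ≥ 97 + 9δ/(1−δ).
Multiplying by (1−δ): 43 ≥ 97(1−δ) + 9δ = 97 − 88δ.
So 88δ ≥ 54, i.e. δ ≥ 54/88 = 27/44.

27/44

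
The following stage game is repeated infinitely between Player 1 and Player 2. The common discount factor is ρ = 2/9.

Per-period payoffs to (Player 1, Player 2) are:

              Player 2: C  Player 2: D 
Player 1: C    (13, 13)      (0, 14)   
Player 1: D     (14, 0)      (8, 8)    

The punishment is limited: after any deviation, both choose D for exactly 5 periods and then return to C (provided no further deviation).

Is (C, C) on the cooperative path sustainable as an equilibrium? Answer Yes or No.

Comparing payoff streams over the 6 periods until play realigns: cooperate → 13(1+ρ+…+ρ^5); deviate → 14 + 8(ρ+…+ρ^5).
Cooperation is sustained iff (13−8)(ρ+…+ρ^5) ≥ 14−13.
ρ+…+ρ^5 = 2/9·(1−(2/9)^5)/(1−2/9) = 0.2856, and (14−13)/(13−8) = 0.2000.
0.2856 ≥ 0.2000, so cooperation is sustainable.

Yes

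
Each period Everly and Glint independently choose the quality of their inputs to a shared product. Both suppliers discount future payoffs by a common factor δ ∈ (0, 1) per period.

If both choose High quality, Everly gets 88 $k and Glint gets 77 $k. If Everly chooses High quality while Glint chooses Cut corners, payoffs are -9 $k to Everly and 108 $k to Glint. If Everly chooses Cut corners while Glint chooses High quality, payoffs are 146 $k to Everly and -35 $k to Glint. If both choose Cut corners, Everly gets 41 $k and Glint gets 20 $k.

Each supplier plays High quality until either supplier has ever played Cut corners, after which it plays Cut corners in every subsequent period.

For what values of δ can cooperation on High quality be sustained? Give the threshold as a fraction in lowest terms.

Everly: cooperation gives 88 each period; deviation gives 146 once then 41 forever.
  88/(1−δ) ≥ 146 + 41δ/(1−δ) ⇒ δ ≥ 58/105.
Glint: cooperation gives 77 each period; deviation gives 108 once then 20 forever.
  δ ≥ 31/88.
Both must hold, so the binding constraint is Everly's: δ ≥ 58/105.

58/105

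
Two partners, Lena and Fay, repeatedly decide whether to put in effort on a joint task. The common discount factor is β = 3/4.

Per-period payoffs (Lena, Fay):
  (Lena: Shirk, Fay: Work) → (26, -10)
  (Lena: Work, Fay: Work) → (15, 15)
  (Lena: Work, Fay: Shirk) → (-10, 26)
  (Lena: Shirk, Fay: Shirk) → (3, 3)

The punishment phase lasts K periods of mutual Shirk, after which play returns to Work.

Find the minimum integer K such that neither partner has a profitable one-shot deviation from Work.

2

IC: β(1−β^K)/(1−β) ≥ (26−15)/(15−3) = 11/12.
With β = 3/4: need 1 − β^K ≥ 11/12·(1−3/4)/(3/4), i.e. β^K ≤ 0.6944.
Since (3/4)^1 = 0.7500 and (3/4)^2 = 0.5625, the smallest such K is 2.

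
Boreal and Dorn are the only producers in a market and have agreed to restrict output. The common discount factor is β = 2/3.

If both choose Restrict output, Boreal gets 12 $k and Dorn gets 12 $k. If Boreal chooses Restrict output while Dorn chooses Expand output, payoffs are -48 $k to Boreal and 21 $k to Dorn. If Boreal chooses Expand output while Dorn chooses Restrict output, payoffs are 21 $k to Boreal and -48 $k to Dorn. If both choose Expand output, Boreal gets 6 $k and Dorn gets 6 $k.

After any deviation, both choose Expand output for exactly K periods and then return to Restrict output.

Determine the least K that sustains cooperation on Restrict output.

Need Σ_{k=1}^{K} β^k ≥ (21−12)/(12−6) = 1.5000 at β = 2/3.
At K = 3 the sum is 1.4074 < 1.5000; at K = 4 it is 1.6049 ≥ 1.5000.
So the minimum punishment length is K = 4.

4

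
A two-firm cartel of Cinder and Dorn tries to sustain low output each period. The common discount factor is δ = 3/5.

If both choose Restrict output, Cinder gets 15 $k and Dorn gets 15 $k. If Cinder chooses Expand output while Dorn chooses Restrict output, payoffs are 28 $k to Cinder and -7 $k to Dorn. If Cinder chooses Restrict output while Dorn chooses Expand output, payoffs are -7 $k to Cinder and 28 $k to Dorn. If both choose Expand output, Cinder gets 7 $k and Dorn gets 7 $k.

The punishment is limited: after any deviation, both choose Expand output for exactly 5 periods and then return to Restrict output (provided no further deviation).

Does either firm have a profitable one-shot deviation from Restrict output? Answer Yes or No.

IC: δ+…+δ^5 ≥ (28−15)/(15−7) = 13/8.
At δ = 3/5: partial sum = 1.3834 < 1.6250. Cooperation not sustainable.

Yes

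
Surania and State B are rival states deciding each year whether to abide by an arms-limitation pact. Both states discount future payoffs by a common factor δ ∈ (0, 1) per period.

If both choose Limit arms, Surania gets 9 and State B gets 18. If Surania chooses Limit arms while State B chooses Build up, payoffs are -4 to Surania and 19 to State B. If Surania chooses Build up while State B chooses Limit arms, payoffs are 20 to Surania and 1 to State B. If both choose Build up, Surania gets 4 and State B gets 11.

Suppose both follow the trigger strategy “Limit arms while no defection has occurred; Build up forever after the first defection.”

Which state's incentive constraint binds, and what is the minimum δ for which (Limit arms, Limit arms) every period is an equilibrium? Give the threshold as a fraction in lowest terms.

Surania; δ ≥ 11/16

For Surania: deviation gain 20−9 = 11, per-period punishment loss 9−4 = 5. IC gives δ ≥ 11/16.
For State B: gain 1, loss 7 per period, so δ ≥ 1/8.
The tighter constraint is Surania's, so cooperation needs δ ≥ 11/16.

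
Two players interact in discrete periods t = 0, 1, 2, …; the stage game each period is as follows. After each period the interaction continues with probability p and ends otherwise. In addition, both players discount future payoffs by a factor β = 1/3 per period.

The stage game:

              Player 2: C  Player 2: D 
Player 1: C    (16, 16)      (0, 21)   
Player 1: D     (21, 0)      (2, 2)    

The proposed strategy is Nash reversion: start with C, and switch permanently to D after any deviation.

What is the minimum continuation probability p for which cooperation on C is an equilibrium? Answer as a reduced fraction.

Expected continuation weight on next period's payoff is β·p = 1/3·p, which plays the role of the discount factor.
Cooperation requires 1/3·p ≥ (21−16)/(21−2) = 5/19, hence p ≥ 15/19.

15/19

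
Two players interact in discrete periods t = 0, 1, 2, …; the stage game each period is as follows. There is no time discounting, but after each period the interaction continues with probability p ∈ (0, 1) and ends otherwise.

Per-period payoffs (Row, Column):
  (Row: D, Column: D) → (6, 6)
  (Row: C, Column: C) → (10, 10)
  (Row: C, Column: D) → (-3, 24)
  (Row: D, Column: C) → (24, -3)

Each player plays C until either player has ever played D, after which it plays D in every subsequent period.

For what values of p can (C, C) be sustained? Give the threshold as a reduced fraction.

7/9

With no time discounting, the continuation probability p plays the role of the discount factor.
Grim-trigger IC: 10/(1−p) ≥ 24 + 6p/(1−p) ⇒ p ≥ (24−10)/(24−6) = 7/9.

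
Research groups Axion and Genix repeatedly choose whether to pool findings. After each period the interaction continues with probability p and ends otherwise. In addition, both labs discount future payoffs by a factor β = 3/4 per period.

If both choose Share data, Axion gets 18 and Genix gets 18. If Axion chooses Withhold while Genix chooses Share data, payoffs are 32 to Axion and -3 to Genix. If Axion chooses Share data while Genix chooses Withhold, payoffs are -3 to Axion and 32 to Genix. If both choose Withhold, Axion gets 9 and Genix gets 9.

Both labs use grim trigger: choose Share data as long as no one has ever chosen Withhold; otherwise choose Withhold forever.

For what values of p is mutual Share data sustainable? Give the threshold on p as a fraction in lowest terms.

56/69

With continuation probability p and discount β, the effective per-period discount factor is βp.
Grim-trigger IC: βp ≥ (32−18)/(32−9) = 14/23.
So p ≥ (14/23)/(3/4) = 56/69.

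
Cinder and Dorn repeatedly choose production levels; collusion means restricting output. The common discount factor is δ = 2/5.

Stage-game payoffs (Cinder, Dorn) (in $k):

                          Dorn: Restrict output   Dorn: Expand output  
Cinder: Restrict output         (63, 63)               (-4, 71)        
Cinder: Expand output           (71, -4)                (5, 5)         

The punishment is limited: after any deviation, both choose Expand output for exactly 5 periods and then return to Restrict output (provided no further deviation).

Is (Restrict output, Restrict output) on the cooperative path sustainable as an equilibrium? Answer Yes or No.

Comparing payoff streams over the 6 periods until play realigns: cooperate → 63(1+δ+…+δ^5); deviate → 71 + 5(δ+…+δ^5).
Cooperation is sustained iff (63−5)(δ+…+δ^5) ≥ 71−63.
δ+…+δ^5 = 2/5·(1−(2/5)^5)/(1−2/5) = 0.6598, and (71−63)/(63−5) = 0.1379.
0.6598 ≥ 0.1379, so cooperation is sustainable.

Yes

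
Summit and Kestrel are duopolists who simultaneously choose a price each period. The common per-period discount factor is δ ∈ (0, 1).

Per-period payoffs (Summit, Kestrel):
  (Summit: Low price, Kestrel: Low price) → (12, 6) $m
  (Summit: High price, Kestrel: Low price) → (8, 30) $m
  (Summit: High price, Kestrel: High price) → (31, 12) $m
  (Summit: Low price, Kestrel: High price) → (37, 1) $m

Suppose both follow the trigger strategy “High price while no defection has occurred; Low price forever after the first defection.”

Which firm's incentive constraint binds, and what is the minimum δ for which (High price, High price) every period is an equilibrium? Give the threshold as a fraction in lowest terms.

Kestrel; δ ≥ 3/4

Summit: cooperation gives 31 each period; deviation gives 37 once then 12 forever.
  31/(1−δ) ≥ 37 + 12δ/(1−δ) ⇒ δ ≥ 6/25.
Kestrel: cooperation gives 12 each period; deviation gives 30 once then 6 forever.
  δ ≥ 18/24 = 3/4.
Both must hold, so the binding constraint is Kestrel's: δ ≥ 3/4.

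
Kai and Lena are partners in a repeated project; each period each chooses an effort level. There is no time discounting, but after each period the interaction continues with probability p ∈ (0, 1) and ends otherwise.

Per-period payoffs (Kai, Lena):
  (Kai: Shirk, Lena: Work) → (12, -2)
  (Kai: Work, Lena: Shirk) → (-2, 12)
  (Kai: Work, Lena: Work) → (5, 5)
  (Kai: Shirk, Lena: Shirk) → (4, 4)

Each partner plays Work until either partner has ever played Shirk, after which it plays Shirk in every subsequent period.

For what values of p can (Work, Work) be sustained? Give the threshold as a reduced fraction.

7/8

With no time discounting, the continuation probability p plays the role of the discount factor.
Grim-trigger IC: 5/(1−p) ≥ 12 + 4p/(1−p) ⇒ p ≥ (12−5)/(12−4) = 7/8.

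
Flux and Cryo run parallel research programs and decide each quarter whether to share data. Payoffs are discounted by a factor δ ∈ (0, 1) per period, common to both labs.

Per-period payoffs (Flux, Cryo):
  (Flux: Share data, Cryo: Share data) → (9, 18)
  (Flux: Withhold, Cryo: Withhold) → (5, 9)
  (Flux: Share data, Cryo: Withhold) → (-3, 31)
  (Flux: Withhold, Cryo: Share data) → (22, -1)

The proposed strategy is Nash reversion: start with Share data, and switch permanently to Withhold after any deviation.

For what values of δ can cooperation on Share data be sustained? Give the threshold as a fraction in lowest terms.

Flux's threshold: (22−9)/(22−5) = 13/17.
Cryo's threshold: (31−18)/(31−9) = 13/22.
13/17 > 13/22, so Flux binds and δ* = 13/17.

13/17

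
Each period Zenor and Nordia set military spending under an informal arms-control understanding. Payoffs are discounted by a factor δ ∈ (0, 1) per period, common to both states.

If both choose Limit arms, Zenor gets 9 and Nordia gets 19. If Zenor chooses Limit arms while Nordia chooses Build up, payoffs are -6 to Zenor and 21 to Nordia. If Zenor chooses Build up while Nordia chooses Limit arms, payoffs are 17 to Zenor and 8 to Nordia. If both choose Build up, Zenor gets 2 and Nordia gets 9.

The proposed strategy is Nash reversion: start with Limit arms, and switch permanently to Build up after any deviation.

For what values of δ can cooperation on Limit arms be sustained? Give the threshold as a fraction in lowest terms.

8/15

For Zenor: deviation gain 17−9 = 8, per-period punishment loss 9−2 = 7. IC gives δ ≥ 8/15.
For Nordia: gain 2, loss 10 per period, so δ ≥ 2/12 = 1/6.
The tighter constraint is Zenor's, so cooperation needs δ ≥ 8/15.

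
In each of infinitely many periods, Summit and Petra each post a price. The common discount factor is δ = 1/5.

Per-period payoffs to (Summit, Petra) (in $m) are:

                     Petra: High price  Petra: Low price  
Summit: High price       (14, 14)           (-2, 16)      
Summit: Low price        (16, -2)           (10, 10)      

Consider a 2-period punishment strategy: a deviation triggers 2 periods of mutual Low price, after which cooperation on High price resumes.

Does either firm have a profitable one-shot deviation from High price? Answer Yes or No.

IC: δ+…+δ^2 ≥ (16−14)/(14−10) = 1/2.
At δ = 1/5: partial sum = 0.2400 < 0.5000. Cooperation not sustainable.

Yes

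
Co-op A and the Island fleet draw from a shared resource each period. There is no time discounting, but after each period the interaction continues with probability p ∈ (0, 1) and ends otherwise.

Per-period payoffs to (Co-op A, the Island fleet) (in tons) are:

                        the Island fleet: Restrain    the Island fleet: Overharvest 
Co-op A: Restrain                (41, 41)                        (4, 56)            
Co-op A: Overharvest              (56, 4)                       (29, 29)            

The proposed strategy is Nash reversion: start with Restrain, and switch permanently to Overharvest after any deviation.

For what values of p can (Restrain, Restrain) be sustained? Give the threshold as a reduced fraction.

5/9

Expected cooperation value is 41 + p·41 + p²·41 + … = 41/(1−p); deviation gives 56 + p·29/(1−p).
41 ≥ 56(1−p) + 29p ⇒ 27p ≥ 15 ⇒ p ≥ 15/27 = 5/9.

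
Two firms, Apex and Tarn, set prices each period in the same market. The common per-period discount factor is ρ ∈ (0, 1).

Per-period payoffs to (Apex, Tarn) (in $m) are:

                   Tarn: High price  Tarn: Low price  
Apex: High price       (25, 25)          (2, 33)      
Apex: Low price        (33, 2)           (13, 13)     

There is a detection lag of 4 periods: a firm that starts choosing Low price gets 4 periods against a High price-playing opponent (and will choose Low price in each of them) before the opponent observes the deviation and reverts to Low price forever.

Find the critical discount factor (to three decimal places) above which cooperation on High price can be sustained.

The best deviation is to choose Low price for all 4 undetected periods, earning 33 each, then 13 forever once detected.
Deviation value: 33(1−ρ^4)/(1−ρ) + 13ρ^4/(1−ρ); cooperation value: 25/(1−ρ).
IC: 25 ≥ 33(1−ρ^4) + 13ρ^4 = 33 − 20ρ^4.
So ρ^4 ≥ 8/20 = 2/5, giving ρ ≥ (2/5)^(1/4) ≈ 0.795.

0.795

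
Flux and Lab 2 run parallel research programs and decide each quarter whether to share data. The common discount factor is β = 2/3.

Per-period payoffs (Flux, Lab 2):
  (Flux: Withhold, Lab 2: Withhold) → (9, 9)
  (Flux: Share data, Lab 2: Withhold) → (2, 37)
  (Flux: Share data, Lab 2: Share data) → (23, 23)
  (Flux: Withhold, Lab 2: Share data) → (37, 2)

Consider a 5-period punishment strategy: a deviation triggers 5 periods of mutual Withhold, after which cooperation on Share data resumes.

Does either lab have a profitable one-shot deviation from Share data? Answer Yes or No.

No

IC: β+…+β^5 ≥ (37−23)/(23−9) = 1.
At β = 2/3: partial sum = 1.7366 ≥ 1.0000. Cooperation sustainable.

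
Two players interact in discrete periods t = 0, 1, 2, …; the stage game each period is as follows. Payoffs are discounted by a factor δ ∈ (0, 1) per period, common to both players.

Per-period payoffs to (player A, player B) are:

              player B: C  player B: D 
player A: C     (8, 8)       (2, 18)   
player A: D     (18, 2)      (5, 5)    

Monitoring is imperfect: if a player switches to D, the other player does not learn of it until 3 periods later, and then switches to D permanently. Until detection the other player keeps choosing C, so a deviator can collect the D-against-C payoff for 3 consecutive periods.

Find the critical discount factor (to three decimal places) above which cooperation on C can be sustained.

0.916

Deviating for the 3 undetected periods gains 18−8 = 10 per period over cooperation, then loses 8−5 = 3 per period forever once punishment starts.
Gain: 10(1 + δ + … + δ^2); loss: 3·δ^3/(1−δ).
No profitable deviation ⇔ 10(1−δ^3) ≤ 3·δ^3, i.e. δ^3 ≥ 10/(10+3) = 10/13.
Hence δ ≥ (10/13)^(1/3) ≈ 0.916.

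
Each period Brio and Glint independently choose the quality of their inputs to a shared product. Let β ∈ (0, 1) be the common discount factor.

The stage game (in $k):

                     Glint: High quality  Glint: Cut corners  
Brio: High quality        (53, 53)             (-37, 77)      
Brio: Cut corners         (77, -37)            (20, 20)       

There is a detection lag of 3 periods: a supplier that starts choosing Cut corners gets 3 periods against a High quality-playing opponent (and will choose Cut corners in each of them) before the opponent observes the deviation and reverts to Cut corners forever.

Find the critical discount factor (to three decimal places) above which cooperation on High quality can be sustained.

A deviator earns 77 for 3 periods, then 20 forever; cooperating earns 53 forever. Multiplying the IC by (1−β):
53 ≥ 77(1−β^3) + 20β^3, so 57·β^3 ≥ 24 and β^3 ≥ 8/19.
β ≥ (8/19)^(1/3) ≈ 0.750.

0.750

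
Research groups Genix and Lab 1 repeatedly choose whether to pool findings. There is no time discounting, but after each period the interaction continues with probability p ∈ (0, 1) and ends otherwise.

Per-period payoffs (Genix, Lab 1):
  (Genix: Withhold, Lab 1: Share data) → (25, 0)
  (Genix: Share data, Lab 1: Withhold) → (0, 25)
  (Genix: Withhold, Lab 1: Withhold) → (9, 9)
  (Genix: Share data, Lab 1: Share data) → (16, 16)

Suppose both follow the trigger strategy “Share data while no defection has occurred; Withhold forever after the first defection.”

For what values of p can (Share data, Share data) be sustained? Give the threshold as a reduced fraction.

With no time discounting, the continuation probability p plays the role of the discount factor.
Grim-trigger IC: 16/(1−p) ≥ 25 + 9p/(1−p) ⇒ p ≥ (25−16)/(25−9) = 9/16.

9/16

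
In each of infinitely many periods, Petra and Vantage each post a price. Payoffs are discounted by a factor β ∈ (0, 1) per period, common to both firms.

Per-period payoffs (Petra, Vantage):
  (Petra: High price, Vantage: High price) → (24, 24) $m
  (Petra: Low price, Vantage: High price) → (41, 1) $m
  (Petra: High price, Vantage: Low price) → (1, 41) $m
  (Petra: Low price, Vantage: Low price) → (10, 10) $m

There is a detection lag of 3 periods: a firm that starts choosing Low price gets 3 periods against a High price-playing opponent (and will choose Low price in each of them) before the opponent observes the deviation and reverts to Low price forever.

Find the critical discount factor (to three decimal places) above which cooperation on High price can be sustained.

0.819

The best deviation is to choose Low price for all 3 undetected periods, earning 41 each, then 10 forever once detected.
Deviation value: 41(1−β^3)/(1−β) + 10β^3/(1−β); cooperation value: 24/(1−β).
IC: 24 ≥ 41(1−β^3) + 10β^3 = 41 − 31β^3.
So β^3 ≥ 17/31, giving β ≥ (17/31)^(1/3) ≈ 0.819.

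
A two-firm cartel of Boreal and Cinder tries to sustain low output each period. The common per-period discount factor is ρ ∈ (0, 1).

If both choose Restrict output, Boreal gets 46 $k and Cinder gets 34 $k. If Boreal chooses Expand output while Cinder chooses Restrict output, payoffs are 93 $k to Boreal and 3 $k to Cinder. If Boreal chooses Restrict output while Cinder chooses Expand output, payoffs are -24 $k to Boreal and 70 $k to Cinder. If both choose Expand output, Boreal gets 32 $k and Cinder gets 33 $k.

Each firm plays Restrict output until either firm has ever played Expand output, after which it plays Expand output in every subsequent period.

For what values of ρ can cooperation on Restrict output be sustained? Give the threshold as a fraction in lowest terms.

36/37

Boreal's threshold: (93−46)/(93−32) = 47/61.
Cinder's threshold: (70−34)/(70−33) = 36/37.
47/61 < 36/37, so Cinder binds and ρ* = 36/37.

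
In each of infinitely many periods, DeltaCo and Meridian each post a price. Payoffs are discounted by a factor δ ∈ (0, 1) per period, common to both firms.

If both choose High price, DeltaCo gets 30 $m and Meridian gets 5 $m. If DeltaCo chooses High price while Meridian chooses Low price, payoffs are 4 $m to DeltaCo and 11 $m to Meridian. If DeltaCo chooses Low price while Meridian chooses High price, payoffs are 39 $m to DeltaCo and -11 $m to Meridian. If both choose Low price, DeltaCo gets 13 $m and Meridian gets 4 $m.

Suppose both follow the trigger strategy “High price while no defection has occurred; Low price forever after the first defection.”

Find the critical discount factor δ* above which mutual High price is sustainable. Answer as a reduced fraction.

6/7

DeltaCo: cooperation gives 30 each period; deviation gives 39 once then 13 forever.
  30/(1−δ) ≥ 39 + 13δ/(1−δ) ⇒ δ ≥ 9/26.
Meridian: cooperation gives 5 each period; deviation gives 11 once then 4 forever.
  δ ≥ 6/7.
Both must hold, so the binding constraint is Meridian's: δ ≥ 6/7.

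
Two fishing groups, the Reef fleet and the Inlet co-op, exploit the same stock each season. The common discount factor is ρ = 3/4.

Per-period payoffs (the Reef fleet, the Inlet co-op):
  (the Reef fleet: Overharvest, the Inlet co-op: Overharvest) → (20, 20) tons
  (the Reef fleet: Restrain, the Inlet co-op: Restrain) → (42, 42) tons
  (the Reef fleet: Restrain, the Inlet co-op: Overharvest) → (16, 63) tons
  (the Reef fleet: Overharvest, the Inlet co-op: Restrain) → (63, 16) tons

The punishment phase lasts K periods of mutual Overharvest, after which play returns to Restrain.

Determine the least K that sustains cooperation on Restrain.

No profitable deviation requires (42−20)(ρ+…+ρ^K) ≥ 63−42, i.e. ρ+…+ρ^K ≥ 21/22 ≈ 0.9545.
With ρ = 3/4, the partial sums are K=1: 0.7500, K=2: 1.3125.
K = 2 is the first length at which the sum reaches 0.9545.

2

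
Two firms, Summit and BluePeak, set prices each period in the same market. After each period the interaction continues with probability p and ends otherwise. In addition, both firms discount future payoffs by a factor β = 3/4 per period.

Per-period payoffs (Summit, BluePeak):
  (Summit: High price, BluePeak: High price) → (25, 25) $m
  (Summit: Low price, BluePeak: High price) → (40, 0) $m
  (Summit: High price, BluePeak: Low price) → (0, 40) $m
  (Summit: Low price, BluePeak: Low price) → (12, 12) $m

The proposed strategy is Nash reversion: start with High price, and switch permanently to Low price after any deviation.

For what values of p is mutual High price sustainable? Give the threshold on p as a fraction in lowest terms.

5/7

With continuation probability p and discount β, the effective per-period discount factor is βp.
Grim-trigger IC: βp ≥ (40−25)/(40−12) = 15/28.
So p ≥ (15/28)/(3/4) = 5/7.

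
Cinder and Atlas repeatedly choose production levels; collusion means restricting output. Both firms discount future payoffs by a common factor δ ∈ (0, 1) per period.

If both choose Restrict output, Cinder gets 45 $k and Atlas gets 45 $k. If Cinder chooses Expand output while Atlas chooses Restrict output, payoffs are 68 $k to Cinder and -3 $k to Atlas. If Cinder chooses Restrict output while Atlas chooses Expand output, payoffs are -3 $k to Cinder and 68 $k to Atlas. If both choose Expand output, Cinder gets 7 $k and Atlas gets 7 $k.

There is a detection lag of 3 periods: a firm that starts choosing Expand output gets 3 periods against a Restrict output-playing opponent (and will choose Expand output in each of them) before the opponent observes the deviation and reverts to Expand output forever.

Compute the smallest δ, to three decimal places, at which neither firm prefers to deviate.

0.722

The best deviation is to choose Expand output for all 3 undetected periods, earning 68 each, then 7 forever once detected.
Deviation value: 68(1−δ^3)/(1−δ) + 7δ^3/(1−δ); cooperation value: 45/(1−δ).
IC: 45 ≥ 68(1−δ^3) + 7δ^3 = 68 − 61δ^3.
So δ^3 ≥ 23/61, giving δ ≥ (23/61)^(1/3) ≈ 0.722.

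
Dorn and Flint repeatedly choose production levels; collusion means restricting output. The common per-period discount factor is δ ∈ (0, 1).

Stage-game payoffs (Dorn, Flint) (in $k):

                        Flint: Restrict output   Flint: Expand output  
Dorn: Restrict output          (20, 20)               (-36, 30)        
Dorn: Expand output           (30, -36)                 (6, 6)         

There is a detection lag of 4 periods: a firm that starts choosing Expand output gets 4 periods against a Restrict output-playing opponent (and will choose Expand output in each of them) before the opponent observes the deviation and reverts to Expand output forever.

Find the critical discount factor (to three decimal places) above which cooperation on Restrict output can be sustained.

Deviating for the 4 undetected periods gains 30−20 = 10 per period over cooperation, then loses 20−6 = 14 per period forever once punishment starts.
Gain: 10(1 + δ + … + δ^3); loss: 14·δ^4/(1−δ).
No profitable deviation ⇔ 10(1−δ^4) ≤ 14·δ^4, i.e. δ^4 ≥ 10/(10+14) = 5/12.
Hence δ ≥ (5/12)^(1/4) ≈ 0.803.

0.803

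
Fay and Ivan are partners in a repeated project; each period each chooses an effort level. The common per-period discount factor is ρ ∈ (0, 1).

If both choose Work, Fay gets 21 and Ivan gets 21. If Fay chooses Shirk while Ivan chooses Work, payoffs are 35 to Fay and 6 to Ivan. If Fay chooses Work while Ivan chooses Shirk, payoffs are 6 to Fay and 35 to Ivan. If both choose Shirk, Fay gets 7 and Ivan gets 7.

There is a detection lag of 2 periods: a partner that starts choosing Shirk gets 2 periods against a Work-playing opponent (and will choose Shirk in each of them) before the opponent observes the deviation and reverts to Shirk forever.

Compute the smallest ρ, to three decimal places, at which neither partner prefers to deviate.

0.707

The best deviation is to choose Shirk for all 2 undetected periods, earning 35 each, then 7 forever once detected.
Deviation value: 35(1−ρ^2)/(1−ρ) + 7ρ^2/(1−ρ); cooperation value: 21/(1−ρ).
IC: 21 ≥ 35(1−ρ^2) + 7ρ^2 = 35 − 28ρ^2.
So ρ^2 ≥ 14/28 = 1/2, giving ρ ≥ (1/2)^(1/2) ≈ 0.707.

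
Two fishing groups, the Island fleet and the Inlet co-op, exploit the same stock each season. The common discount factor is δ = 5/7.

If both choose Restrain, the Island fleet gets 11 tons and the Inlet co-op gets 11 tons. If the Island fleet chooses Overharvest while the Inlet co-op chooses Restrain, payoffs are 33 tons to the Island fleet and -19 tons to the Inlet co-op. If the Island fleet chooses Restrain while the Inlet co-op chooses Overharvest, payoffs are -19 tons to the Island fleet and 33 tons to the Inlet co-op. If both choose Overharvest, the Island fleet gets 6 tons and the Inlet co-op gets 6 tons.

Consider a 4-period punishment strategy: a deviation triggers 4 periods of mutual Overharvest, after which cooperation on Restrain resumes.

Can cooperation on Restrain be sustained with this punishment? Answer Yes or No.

Comparing payoff streams over the 5 periods until play realigns: cooperate → 11(1+δ+…+δ^4); deviate → 33 + 6(δ+…+δ^4).
Cooperation is sustained iff (11−6)(δ+…+δ^4) ≥ 33−11.
δ+…+δ^4 = 5/7·(1−(5/7)^4)/(1−5/7) = 1.8492, and (33−11)/(11−6) = 4.4000.
1.8492 < 4.4000, so cooperation is not sustainable.

No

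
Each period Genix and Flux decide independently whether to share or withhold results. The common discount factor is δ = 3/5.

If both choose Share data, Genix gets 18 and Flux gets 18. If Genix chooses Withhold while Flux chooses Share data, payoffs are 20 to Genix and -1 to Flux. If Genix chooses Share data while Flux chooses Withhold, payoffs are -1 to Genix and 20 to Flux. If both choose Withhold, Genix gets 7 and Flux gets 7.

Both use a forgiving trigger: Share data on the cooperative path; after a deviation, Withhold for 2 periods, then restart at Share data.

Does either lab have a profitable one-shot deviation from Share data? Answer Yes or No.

IC: δ+…+δ^2 ≥ (20−18)/(18−7) = 2/11.
At δ = 3/5: partial sum = 0.9600 ≥ 0.1818. Cooperation sustainable.

No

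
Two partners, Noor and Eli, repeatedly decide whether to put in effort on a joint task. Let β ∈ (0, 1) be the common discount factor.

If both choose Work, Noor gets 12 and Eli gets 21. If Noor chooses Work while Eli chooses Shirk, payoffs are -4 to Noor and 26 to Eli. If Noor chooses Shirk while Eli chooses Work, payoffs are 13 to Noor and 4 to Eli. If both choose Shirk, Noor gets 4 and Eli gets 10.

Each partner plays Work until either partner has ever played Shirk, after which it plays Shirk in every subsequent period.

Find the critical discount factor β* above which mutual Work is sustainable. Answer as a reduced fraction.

5/16

Noor's threshold: (13−12)/(13−4) = 1/9.
Eli's threshold: (26−21)/(26−10) = 5/16.
1/9 < 5/16, so Eli binds and β* = 5/16.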